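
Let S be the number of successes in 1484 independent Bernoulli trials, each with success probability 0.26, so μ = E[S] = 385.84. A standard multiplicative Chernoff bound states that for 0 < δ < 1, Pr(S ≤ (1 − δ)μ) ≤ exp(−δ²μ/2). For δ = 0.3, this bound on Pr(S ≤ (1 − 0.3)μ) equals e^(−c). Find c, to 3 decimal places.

17.363

c = δ²μ/2 = 0.3²·385.84/2 = 17.3628.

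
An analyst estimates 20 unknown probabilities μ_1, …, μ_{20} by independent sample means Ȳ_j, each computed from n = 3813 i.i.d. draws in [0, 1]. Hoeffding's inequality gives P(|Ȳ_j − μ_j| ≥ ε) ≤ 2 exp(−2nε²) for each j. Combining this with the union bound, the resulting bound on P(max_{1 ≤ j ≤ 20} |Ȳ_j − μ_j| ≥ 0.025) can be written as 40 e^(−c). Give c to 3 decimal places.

4.766

Union bound over the 20 events: P(max_{1 ≤ j ≤ 20} |Ȳ_j − μ_j| ≥ 0.025) ≤ 20·2·exp(−2nε²) = 40 exp(−2·3813·0.025²).
So c = 2·3813·0.025² = 4.7663.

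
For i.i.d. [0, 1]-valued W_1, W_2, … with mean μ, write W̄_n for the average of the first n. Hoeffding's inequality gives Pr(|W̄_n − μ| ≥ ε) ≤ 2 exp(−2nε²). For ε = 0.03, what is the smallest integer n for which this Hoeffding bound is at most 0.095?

1693

Require 2·exp(−2nε²) ≤ 0.095, i.e. 2nε² ≥ ln(2/0.095) = 3.047026.
So n ≥ 3.047026 / (2·0.03²) = 1692.792.
The smallest integer n is 1693.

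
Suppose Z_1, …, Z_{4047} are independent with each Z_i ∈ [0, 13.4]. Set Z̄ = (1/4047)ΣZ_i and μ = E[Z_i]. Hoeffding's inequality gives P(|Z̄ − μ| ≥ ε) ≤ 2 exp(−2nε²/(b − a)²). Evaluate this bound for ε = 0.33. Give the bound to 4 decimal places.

Exponent: 2nε²/(b − a)² = 2·4047·0.33² / 13.4² = 4.90887.
Bound = 2·exp(−4.90887) = 0.01476.

0.0148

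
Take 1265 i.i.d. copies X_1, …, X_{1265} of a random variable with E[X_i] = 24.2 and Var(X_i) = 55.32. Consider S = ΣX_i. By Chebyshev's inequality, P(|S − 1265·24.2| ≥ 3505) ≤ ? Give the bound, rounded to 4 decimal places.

0.0057

Var(S) = n·Var(X_i) = 1265·55.32 = 69979.8.
Chebyshev: P(|S − 1265·24.2| ≥ 3505) ≤ Var(S)/3505² = 69979.8/12285025 = 0.0057.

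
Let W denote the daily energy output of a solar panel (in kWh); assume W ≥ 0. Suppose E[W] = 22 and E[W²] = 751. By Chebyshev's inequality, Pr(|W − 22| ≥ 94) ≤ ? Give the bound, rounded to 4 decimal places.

Var(W) = E[W²] − (E[W])² = 751 − 484 = 267.
Chebyshev's inequality: Pr(|W − μ| ≥ t) ≤ Var(W)/t² = 267/8836 = 0.0302.

0.0302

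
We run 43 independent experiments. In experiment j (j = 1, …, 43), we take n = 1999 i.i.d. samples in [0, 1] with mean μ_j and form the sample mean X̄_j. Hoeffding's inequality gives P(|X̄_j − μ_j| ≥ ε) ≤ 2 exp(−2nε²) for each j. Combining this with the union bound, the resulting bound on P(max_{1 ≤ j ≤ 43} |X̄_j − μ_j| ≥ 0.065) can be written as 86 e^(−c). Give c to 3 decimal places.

16.892

Union bound over the 43 events: P(max_{1 ≤ j ≤ 43} |X̄_j − μ_j| ≥ 0.065) ≤ 43·2·exp(−2nε²) = 86 exp(−2·1999·0.065²).
So c = 2·1999·0.065² = 16.8915.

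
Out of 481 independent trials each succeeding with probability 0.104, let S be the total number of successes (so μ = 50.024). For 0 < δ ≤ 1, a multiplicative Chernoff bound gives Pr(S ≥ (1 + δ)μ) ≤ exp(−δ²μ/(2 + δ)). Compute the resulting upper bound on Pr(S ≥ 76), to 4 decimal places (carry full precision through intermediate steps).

0.0047

Write 76 = (1 + δ)μ, so δ = 76/50.024 − 1 = 0.5192708…
Then the exponent is δ²μ/(2 + δ) = (76 − μ)² / (μ·(2 + δ)) = 5.354159.
Bound = exp(−5.354159) = 0.00473.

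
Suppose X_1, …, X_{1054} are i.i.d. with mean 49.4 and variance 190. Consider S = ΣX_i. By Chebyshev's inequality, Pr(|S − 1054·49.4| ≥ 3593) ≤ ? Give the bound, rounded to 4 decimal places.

0.0155

Var(S) = n·Var(X_i) = 1054·190 = 200260.
Chebyshev: Pr(|S − 1054·49.4| ≥ 3593) ≤ Var(S)/3593² = 200260/12909649 = 0.0155.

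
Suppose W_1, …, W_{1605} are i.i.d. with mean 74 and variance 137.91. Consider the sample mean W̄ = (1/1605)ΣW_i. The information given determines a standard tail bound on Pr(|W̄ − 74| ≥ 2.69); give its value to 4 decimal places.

With mean and variance of each term known, Chebyshev's inequality bounds the deviation of the sum (or sample mean).
Var(W̄) = Var(W_i)/n = 137.91/1605 = 0.085925.
Chebyshev: Pr(|W̄ − 74| ≥ 2.69) ≤ Var(W̄)/(2.69)² = 137.91/(1605·2.69²) = 0.0119.

0.0119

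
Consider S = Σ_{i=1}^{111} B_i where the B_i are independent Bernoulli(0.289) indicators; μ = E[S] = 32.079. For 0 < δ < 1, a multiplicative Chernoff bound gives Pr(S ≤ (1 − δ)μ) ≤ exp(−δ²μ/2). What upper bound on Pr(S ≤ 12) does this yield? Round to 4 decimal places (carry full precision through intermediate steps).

0.0019

Write 12 = (1 − δ)μ, so δ = 1 − 12/32.079 = 0.6259235…
Then the exponent is δ²μ/2 = (μ − 12)²/(2μ) = 6.283959.
Bound = exp(−6.283959) = 0.00187.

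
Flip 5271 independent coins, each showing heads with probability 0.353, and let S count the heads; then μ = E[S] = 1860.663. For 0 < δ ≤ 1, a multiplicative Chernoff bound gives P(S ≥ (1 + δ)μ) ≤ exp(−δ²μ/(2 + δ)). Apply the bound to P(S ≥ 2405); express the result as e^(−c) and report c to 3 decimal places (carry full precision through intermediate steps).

69.462

Write 2405 = (1 + δ)μ, so δ = 2405/1860.663 − 1 = 0.29255…
Then the exponent is δ²μ/(2 + δ) = (2405 − μ)² / (μ·(2 + δ)) = 69.462302.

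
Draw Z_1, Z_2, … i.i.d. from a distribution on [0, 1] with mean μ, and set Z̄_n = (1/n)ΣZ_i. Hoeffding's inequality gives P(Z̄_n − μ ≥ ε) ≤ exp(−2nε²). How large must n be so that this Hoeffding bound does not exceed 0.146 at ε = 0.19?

27

Require exp(−2nε²) ≤ 0.146, i.e. 2nε² ≥ ln(1/0.146) = 1.924149.
So n ≥ 1.924149 / (2·0.19²) = 26.650.
The smallest integer n is 27.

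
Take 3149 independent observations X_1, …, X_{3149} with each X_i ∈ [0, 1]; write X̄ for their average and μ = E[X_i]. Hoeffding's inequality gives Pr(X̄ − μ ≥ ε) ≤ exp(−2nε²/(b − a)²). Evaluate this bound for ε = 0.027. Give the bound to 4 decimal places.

Exponent: 2nε²/(b − a)² = 2·3149·0.027² / 1² = 4.59124.
Bound = exp(−4.59124) = 0.01014.

0.0101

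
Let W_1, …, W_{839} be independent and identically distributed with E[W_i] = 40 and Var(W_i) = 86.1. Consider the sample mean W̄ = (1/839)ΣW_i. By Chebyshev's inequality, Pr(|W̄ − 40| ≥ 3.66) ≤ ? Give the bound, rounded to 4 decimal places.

Var(W̄) = Var(W_i)/n = 86.1/839 = 0.10262.
Chebyshev: Pr(|W̄ − 40| ≥ 3.66) ≤ Var(W̄)/(3.66)² = 86.1/(839·3.66²) = 0.0077.

0.0077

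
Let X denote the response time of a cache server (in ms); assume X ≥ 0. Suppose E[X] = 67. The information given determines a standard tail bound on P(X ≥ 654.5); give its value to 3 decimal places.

0.102

Only the mean of a non-negative variable is known, so Markov's inequality is the applicable tail bound.
Markov's inequality: for a non-negative random variable, P(X ≥ a) ≤ E[X]/a.
Here E[X] = 67 and a = 654.5, so the bound is 67/654.5 = 0.1024.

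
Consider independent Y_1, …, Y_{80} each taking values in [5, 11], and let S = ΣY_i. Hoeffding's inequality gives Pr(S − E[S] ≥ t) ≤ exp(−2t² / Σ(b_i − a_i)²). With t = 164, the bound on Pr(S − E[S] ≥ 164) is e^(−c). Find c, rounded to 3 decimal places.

Σ(b_i − a_i)² = 80·(6)² = 2880.
c = 2t²/2880 = 2·164²/2880 = 18.6778.

18.678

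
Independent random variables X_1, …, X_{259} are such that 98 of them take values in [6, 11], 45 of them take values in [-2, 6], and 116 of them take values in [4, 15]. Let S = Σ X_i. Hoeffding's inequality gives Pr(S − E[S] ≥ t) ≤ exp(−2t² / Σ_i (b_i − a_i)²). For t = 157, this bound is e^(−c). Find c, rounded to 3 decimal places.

Σ(b_i − a_i)² = 98·5² + 45·8² + 116·11² = 19366.
c = 2t² / 19366 = 2·157² / 19366 = 2.5456.

2.546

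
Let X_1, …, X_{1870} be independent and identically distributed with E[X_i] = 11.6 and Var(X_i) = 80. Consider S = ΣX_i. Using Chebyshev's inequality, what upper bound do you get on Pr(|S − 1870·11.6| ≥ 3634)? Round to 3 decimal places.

0.011

Var(S) = n·Var(X_i) = 1870·80 = 149600.
Chebyshev: Pr(|S − 1870·11.6| ≥ 3634) ≤ Var(S)/3634² = 149600/13205956 = 0.0113.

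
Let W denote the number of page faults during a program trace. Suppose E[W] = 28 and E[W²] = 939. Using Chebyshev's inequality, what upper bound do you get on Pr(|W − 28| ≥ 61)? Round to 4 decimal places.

Var(W) = E[W²] − (E[W])² = 939 − 784 = 155.
Chebyshev's inequality: Pr(|W − μ| ≥ t) ≤ Var(W)/t² = 155/3721 = 0.0417.

0.0417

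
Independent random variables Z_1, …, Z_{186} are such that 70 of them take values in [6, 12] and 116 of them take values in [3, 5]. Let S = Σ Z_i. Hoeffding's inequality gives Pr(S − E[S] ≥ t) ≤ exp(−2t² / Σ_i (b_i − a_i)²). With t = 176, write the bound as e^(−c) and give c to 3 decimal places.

20.761

Σ(b_i − a_i)² = 70·6² + 116·2² = 2984.
c = 2t² / 2984 = 2·176² / 2984 = 20.7614.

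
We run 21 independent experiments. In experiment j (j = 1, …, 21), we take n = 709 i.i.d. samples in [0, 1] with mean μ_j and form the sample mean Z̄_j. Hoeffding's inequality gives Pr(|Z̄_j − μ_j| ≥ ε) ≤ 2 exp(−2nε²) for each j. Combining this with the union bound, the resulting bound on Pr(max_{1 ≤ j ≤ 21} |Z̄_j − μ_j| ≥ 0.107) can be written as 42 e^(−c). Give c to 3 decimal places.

16.235

Union bound over the 21 events: Pr(max_{1 ≤ j ≤ 21} |Z̄_j − μ_j| ≥ 0.107) ≤ 21·2·exp(−2nε²) = 42 exp(−2·709·0.107²).
So c = 2·709·0.107² = 16.2347.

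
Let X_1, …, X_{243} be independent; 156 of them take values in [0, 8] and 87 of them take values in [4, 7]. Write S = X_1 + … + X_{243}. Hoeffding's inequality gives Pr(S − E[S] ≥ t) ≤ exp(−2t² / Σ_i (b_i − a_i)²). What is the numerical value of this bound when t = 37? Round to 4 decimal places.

Σ(b_i − a_i)² = 156·8² + 87·3² = 10767.
Exponent = 2·37² / 10767 = 0.25430.
Bound = exp(−0.25430) = 0.77546.

0.7755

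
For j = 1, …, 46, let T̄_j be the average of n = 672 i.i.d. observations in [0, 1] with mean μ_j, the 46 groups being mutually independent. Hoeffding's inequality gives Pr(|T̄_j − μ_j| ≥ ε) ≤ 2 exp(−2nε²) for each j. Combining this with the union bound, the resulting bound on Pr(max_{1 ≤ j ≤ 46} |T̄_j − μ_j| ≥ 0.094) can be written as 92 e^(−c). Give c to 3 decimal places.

Union bound over the 46 events: Pr(max_{1 ≤ j ≤ 46} |T̄_j − μ_j| ≥ 0.094) ≤ 46·2·exp(−2nε²) = 92 exp(−2·672·0.094²).
So c = 2·672·0.094² = 11.8756.

11.876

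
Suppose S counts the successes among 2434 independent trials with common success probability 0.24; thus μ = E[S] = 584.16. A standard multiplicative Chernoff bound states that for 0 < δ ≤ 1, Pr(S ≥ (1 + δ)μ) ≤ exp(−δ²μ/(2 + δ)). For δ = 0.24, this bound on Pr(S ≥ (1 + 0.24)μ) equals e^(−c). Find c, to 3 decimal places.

c = δ²μ/(2 + δ) = 0.24²·584.16/(2 + 0.24) = 15.0213.

15.021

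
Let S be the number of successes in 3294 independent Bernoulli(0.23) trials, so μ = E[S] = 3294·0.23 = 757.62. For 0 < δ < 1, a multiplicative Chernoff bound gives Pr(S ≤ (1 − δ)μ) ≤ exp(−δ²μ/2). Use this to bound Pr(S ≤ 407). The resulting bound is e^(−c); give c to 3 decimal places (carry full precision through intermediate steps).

81.132

Write 407 = (1 − δ)μ, so δ = 1 − 407/757.62 = 0.4627914…
Then the exponent is δ²μ/2 = (μ − 407)²/(2μ) = 81.131956.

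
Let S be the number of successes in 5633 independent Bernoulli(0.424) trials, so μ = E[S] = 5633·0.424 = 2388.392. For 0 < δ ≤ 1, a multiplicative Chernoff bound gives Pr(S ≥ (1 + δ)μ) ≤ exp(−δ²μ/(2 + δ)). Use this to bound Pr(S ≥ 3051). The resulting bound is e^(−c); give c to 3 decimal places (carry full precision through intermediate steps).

Write 3051 = (1 + δ)μ, so δ = 3051/2388.392 − 1 = 0.2774285…
Then the exponent is δ²μ/(2 + δ) = (3051 − μ)² / (μ·(2 + δ)) = 80.716625.

80.717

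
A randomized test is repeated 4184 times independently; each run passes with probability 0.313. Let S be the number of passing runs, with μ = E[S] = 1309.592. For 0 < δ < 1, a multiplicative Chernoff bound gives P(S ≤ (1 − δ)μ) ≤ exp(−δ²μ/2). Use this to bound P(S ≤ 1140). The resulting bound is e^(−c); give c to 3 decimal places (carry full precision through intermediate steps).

10.981

Write 1140 = (1 − δ)μ, so δ = 1 − 1140/1309.592 = 0.1294999…
Then the exponent is δ²μ/2 = (μ − 1140)²/(2μ) = 10.981071.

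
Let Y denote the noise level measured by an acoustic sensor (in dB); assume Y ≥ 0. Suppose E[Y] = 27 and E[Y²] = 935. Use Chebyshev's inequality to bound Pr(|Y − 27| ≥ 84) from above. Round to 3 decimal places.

Var(Y) = E[Y²] − (E[Y])² = 935 − 729 = 206.
Chebyshev's inequality: Pr(|Y − μ| ≥ t) ≤ Var(Y)/t² = 206/7056 = 0.0292.

0.029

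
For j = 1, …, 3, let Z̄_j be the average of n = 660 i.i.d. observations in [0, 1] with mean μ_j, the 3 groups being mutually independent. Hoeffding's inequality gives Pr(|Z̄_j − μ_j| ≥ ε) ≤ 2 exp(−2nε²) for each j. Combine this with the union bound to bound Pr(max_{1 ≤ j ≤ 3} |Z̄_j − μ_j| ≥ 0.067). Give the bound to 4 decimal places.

Per-experiment Hoeffding bound: 2·exp(−2·660·0.067²) = 2·exp(−5.92548) = 0.0053411.
Union bound over 3 events: 3·0.0053411 = 0.01602.

0.0160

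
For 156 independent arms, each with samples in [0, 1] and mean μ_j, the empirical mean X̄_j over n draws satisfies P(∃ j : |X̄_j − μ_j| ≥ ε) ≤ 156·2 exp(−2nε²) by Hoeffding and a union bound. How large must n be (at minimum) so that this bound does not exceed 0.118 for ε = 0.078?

648

Need 2·156·exp(−2nε²) ≤ 0.118, i.e. exp(−2nε²) ≤ 0.118/312.
So 2nε² ≥ ln(312/0.118) = 7.880074.
Hence n ≥ 7.880074/(2·0.078²) = 647.606.
The smallest integer n is 648.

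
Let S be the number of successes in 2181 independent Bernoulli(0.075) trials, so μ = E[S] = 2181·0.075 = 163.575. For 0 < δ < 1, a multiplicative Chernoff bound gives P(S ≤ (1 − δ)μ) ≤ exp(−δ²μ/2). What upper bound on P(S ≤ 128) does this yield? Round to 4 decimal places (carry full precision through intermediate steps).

Write 128 = (1 − δ)μ, so δ = 1 − 128/163.575 = 0.2174843…
Then the exponent is δ²μ/2 = (μ − 128)²/(2μ) = 3.868503.
Bound = exp(−3.868503) = 0.02089.

0.0209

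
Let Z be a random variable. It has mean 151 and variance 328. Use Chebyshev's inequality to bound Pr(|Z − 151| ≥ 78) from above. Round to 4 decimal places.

0.0539

Chebyshev: Pr(|Z − μ| ≥ t) ≤ Var(Z)/t².
Bound = 328 / 6084 = 0.0539.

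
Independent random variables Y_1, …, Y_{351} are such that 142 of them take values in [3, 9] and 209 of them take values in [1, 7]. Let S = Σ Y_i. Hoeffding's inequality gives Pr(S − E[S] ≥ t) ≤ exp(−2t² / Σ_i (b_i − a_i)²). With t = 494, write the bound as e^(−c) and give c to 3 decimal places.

38.626

Σ(b_i − a_i)² = 142·6² + 209·6² = 12636.
c = 2t² / 12636 = 2·494² / 12636 = 38.6255.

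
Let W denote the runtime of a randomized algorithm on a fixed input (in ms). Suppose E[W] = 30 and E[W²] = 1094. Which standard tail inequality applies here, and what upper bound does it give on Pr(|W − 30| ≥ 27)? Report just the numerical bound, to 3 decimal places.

The first two moments determine the variance, so Chebyshev's inequality is the sharpest standard bound available.
Var(W) = E[W²] − (E[W])² = 1094 − 900 = 194.
Chebyshev's inequality: Pr(|W − μ| ≥ t) ≤ Var(W)/t² = 194/729 = 0.2661.

0.266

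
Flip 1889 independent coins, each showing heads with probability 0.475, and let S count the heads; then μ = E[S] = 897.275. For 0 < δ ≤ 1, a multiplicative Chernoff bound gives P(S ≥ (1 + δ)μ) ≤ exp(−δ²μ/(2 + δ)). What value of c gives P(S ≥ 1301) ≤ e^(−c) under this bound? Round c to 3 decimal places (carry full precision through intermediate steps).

Write 1301 = (1 + δ)μ, so δ = 1301/897.275 − 1 = 0.4499457…
Then the exponent is δ²μ/(2 + δ) = (1301 − μ)² / (μ·(2 + δ)) = 74.146263.

74.146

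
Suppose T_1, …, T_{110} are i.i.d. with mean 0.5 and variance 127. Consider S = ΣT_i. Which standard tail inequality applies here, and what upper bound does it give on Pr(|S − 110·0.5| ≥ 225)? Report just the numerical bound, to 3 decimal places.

With mean and variance of each term known, Chebyshev's inequality bounds the deviation of the sum (or sample mean).
Var(S) = n·Var(T_i) = 110·127 = 13970.
Chebyshev: Pr(|S − 110·0.5| ≥ 225) ≤ Var(S)/225² = 13970/50625 = 0.2760.

0.276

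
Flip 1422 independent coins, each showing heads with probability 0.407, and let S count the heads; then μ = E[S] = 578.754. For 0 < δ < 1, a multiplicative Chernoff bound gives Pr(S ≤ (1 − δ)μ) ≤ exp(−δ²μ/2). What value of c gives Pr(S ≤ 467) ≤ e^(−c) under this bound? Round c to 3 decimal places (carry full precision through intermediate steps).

10.790

Write 467 = (1 − δ)μ, so δ = 1 − 467/578.754 = 0.1930941…
Then the exponent is δ²μ/2 = (μ − 467)²/(2μ) = 10.789521.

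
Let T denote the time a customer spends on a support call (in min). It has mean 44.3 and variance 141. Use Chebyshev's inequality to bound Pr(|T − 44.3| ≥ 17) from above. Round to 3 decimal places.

Chebyshev: Pr(|T − μ| ≥ t) ≤ Var(T)/t².
Bound = 141 / 289 = 0.4879.

0.488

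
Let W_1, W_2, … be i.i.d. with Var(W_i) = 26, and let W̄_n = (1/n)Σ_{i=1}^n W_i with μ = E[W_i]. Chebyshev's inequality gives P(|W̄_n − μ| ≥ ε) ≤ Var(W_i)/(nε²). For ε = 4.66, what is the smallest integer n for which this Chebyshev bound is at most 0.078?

16

Require 26/(n·4.66²) ≤ 0.078, i.e. n ≥ 26/(0.078·4.66²) = 15.350.
The smallest integer n is 16.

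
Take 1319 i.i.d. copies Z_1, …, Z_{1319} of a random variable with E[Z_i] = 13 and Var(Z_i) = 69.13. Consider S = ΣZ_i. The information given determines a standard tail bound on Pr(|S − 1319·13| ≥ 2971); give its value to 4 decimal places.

0.0103

With mean and variance of each term known, Chebyshev's inequality bounds the deviation of the sum (or sample mean).
Var(S) = n·Var(Z_i) = 1319·69.13 = 91182.47.
Chebyshev: Pr(|S − 1319·13| ≥ 2971) ≤ Var(S)/2971² = 91182.47/8826841 = 0.0103.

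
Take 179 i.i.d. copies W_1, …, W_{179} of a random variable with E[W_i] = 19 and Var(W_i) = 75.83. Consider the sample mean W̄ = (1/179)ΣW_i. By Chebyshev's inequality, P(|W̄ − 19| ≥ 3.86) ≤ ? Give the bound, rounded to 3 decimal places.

Var(W̄) = Var(W_i)/n = 75.83/179 = 0.42363.
Chebyshev: P(|W̄ − 19| ≥ 3.86) ≤ Var(W̄)/(3.86)² = 75.83/(179·3.86²) = 0.0284.

0.028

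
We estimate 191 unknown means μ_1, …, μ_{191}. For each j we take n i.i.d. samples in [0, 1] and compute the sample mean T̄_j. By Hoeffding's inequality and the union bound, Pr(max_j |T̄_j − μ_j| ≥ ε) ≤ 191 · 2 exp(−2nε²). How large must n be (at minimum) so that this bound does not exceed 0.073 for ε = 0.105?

Need 2·191·exp(−2nε²) ≤ 0.073, i.e. exp(−2nε²) ≤ 0.073/382.
So 2nε² ≥ ln(382/0.073) = 8.562716.
Hence n ≥ 8.562716/(2·0.105²) = 388.332.
The smallest integer n is 389.

389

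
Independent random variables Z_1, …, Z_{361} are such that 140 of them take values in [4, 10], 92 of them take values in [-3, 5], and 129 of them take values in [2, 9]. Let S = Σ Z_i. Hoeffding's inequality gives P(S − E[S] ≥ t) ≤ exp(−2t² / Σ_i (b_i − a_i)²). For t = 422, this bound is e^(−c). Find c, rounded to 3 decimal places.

Σ(b_i − a_i)² = 140·6² + 92·8² + 129·7² = 17249.
c = 2t² / 17249 = 2·422² / 17249 = 20.6486.

20.649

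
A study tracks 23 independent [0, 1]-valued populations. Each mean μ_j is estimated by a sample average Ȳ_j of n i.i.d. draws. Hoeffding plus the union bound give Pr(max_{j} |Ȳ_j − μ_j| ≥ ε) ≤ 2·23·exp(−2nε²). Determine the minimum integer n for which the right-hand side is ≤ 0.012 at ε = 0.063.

Need 2·23·exp(−2nε²) ≤ 0.012, i.e. exp(−2nε²) ≤ 0.012/46.
So 2nε² ≥ ln(46/0.012) = 8.251490.
Hence n ≥ 8.251490/(2·0.063²) = 1039.492.
The smallest integer n is 1040.

1040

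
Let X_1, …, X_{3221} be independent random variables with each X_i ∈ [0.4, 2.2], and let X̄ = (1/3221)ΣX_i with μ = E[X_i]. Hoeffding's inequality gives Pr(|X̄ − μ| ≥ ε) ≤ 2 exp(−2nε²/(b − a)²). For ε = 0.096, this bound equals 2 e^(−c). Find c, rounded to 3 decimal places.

c = 2nε²/(b − a)² = 2·3221·0.096² / 1.8² = 18.3239.

18.324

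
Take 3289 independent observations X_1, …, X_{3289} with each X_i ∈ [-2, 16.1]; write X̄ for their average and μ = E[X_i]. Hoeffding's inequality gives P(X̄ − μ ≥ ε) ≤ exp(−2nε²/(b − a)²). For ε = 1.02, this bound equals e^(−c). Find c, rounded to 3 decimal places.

20.890

c = 2nε²/(b − a)² = 2·3289·1.02² / 18.1² = 20.8899.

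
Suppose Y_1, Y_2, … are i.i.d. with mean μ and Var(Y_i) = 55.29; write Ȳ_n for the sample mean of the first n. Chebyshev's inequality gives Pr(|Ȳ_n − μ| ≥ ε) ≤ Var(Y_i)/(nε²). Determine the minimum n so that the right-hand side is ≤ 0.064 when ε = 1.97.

Require 55.29/(n·1.97²) ≤ 0.064, i.e. n ≥ 55.29/(0.064·1.97²) = 222.605.
The smallest integer n is 223.

223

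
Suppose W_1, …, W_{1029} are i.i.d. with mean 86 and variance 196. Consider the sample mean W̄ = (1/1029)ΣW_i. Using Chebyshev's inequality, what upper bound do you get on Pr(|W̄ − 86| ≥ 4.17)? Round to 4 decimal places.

Var(W̄) = Var(W_i)/n = 196/1029 = 0.19048.
Chebyshev: Pr(|W̄ − 86| ≥ 4.17) ≤ Var(W̄)/(4.17)² = 196/(1029·4.17²) = 0.0110.

0.0110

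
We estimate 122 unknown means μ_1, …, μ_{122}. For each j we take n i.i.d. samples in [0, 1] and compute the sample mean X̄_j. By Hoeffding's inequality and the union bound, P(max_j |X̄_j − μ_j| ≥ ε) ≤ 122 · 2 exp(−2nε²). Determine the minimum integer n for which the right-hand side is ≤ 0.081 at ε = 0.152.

174

Need 2·122·exp(−2nε²) ≤ 0.081, i.e. exp(−2nε²) ≤ 0.081/244.
So 2nε² ≥ ln(244/0.081) = 8.010474.
Hence n ≥ 8.010474/(2·0.152²) = 173.357.
The smallest integer n is 174.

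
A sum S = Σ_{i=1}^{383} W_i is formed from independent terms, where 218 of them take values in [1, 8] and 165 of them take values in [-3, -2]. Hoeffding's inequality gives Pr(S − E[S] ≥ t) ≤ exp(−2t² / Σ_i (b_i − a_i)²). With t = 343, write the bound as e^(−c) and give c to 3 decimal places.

Σ(b_i − a_i)² = 218·7² + 165·1² = 10847.
c = 2t² / 10847 = 2·343² / 10847 = 21.6924.

21.692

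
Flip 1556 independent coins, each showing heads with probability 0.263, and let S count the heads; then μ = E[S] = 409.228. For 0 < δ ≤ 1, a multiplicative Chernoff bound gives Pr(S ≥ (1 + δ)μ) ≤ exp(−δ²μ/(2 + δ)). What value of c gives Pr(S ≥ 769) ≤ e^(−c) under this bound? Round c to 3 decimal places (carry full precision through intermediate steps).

Write 769 = (1 + δ)μ, so δ = 769/409.228 − 1 = 0.8791481…
Then the exponent is δ²μ/(2 + δ) = (769 − μ)² / (μ·(2 + δ)) = 109.856405.

109.856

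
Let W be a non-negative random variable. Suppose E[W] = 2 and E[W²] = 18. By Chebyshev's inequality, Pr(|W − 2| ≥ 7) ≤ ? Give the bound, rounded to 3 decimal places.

Var(W) = E[W²] − (E[W])² = 18 − 4 = 14.
Chebyshev's inequality: Pr(|W − μ| ≥ t) ≤ Var(W)/t² = 14/49 = 0.2857.

0.286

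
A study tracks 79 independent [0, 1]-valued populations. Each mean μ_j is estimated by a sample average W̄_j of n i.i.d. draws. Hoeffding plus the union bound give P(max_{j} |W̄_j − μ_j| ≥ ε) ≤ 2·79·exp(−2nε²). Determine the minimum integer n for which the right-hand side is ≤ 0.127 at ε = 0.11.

Need 2·79·exp(−2nε²) ≤ 0.127, i.e. exp(−2nε²) ≤ 0.127/158.
So 2nε² ≥ ln(158/0.127) = 7.126163.
Hence n ≥ 7.126163/(2·0.11²) = 294.470.
The smallest integer n is 295.

295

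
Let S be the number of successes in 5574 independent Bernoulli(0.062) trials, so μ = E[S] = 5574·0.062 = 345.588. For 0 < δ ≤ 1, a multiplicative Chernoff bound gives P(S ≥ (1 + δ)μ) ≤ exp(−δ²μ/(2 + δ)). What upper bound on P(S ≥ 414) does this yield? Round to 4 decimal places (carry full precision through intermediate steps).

0.0021

Write 414 = (1 + δ)μ, so δ = 414/345.588 − 1 = 0.1979583…
Then the exponent is δ²μ/(2 + δ) = (414 − μ)² / (μ·(2 + δ)) = 6.161500.
Bound = exp(−6.161500) = 0.00211.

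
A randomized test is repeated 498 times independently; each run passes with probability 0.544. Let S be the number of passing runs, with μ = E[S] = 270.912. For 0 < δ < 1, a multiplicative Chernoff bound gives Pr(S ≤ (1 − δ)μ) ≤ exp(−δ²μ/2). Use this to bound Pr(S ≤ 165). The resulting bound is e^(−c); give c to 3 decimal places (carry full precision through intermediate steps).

Write 165 = (1 − δ)μ, so δ = 1 − 165/270.912 = 0.3909461…
Then the exponent is δ²μ/2 = (μ − 165)²/(2μ) = 20.702944.

20.703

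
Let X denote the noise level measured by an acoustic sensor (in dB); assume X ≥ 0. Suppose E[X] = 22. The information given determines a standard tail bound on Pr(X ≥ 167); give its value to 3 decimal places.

Only the mean of a non-negative variable is known, so Markov's inequality is the applicable tail bound.
Markov's inequality: for a non-negative random variable, Pr(X ≥ a) ≤ E[X]/a.
Here E[X] = 22 and a = 167, so the bound is 22/167 = 0.1317.

0.132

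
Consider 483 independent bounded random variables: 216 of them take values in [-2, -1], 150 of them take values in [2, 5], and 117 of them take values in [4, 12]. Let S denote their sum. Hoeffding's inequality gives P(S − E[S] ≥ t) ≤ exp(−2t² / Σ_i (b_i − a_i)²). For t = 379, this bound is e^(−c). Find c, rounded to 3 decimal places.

31.730

Σ(b_i − a_i)² = 216·1² + 150·3² + 117·8² = 9054.
c = 2t² / 9054 = 2·379² / 9054 = 31.7298.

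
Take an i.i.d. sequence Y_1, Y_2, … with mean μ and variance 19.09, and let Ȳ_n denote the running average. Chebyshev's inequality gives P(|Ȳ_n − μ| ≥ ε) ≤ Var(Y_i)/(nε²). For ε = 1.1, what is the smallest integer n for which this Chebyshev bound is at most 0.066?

Require 19.09/(n·1.1²) ≤ 0.066, i.e. n ≥ 19.09/(0.066·1.1²) = 239.043.
The smallest integer n is 240.

240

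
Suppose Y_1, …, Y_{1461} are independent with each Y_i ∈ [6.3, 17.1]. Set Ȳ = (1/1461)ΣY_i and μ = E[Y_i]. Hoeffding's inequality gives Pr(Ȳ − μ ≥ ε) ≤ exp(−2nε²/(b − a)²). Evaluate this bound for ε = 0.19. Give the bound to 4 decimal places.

Exponent: 2nε²/(b − a)² = 2·1461·0.19² / 10.8² = 0.90436.
Bound = exp(−0.90436) = 0.40480.

0.4048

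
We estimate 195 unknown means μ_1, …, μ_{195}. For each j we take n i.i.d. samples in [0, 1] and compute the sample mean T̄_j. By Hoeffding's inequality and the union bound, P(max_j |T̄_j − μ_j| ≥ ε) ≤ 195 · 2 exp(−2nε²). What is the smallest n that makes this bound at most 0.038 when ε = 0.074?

844

Need 2·195·exp(−2nε²) ≤ 0.038, i.e. exp(−2nε²) ≤ 0.038/390.
So 2nε² ≥ ln(390/0.038) = 9.236316.
Hence n ≥ 9.236316/(2·0.074²) = 843.345.
The smallest integer n is 844.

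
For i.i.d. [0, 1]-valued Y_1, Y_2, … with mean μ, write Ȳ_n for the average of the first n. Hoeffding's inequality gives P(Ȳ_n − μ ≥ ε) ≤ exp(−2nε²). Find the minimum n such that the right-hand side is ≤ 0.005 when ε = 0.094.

Require exp(−2nε²) ≤ 0.005, i.e. 2nε² ≥ ln(1/0.005) = 5.298317.
So n ≥ 5.298317 / (2·0.094²) = 299.814.
The smallest integer n is 300.

300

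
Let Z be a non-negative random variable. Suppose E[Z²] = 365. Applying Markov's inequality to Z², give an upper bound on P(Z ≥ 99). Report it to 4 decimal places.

0.0372

Since Z ≥ 0, the event {Z ≥ 99} is the same as {Z² ≥ 9801}.
Markov's inequality applied to Z² gives P(Z² ≥ 9801) ≤ E[Z²]/9801 = 365/9801 = 0.0372.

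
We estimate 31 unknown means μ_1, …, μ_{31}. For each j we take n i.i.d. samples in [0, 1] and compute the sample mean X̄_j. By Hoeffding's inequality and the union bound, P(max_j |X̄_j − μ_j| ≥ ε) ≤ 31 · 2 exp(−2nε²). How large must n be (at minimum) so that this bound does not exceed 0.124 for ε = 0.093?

Need 2·31·exp(−2nε²) ≤ 0.124, i.e. exp(−2nε²) ≤ 0.124/62.
So 2nε² ≥ ln(62/0.124) = 6.214608.
Hence n ≥ 6.214608/(2·0.093²) = 359.267.
The smallest integer n is 360.

360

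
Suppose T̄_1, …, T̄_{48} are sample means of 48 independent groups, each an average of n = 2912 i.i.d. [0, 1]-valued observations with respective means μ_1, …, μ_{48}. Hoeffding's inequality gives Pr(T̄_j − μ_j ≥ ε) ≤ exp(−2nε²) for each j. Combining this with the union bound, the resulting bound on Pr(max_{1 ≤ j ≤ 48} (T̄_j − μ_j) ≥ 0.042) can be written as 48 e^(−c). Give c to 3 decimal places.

10.274

Union bound over the 48 events: Pr(max_{1 ≤ j ≤ 48} (T̄_j − μ_j) ≥ 0.042) ≤ 48·exp(−2nε²) = 48 exp(−2·2912·0.042²).
So c = 2·2912·0.042² = 10.2735.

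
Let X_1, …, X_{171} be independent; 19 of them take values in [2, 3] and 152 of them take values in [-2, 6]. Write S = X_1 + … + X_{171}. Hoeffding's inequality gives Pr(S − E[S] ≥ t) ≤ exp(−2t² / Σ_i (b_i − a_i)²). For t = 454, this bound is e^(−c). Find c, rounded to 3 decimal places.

42.293

Σ(b_i − a_i)² = 19·1² + 152·8² = 9747.
c = 2t² / 9747 = 2·454² / 9747 = 42.2932.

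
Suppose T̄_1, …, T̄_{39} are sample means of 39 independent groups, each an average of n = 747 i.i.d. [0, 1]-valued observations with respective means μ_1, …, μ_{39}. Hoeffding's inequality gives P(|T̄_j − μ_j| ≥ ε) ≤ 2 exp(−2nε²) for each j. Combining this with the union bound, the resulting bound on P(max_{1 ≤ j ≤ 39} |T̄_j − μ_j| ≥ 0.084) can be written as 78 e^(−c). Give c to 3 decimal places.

10.542

Union bound over the 39 events: P(max_{1 ≤ j ≤ 39} |T̄_j − μ_j| ≥ 0.084) ≤ 39·2·exp(−2nε²) = 78 exp(−2·747·0.084²).
So c = 2·747·0.084² = 10.5417.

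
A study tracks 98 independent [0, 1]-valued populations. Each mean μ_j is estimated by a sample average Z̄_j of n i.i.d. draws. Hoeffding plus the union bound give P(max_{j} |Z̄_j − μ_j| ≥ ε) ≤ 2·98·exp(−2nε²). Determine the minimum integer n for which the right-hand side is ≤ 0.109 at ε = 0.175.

123

Need 2·98·exp(−2nε²) ≤ 0.109, i.e. exp(−2nε²) ≤ 0.109/196.
So 2nε² ≥ ln(196/0.109) = 7.494522.
Hence n ≥ 7.494522/(2·0.175²) = 122.360.
The smallest integer n is 123.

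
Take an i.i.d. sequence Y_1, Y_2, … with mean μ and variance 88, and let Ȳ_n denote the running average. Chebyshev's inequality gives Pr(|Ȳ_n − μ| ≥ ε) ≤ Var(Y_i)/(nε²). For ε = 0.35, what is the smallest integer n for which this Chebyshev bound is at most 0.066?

10885

Require 88/(n·0.35²) ≤ 0.066, i.e. n ≥ 88/(0.066·0.35²) = 10884.354.
The smallest integer n is 10885.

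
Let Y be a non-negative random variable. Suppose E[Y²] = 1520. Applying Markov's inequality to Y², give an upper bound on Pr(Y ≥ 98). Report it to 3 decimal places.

Since Y ≥ 0, the event {Y ≥ 98} is the same as {Y² ≥ 9604}.
Markov's inequality applied to Y² gives Pr(Y² ≥ 9604) ≤ E[Y²]/9604 = 1520/9604 = 0.1583.

0.158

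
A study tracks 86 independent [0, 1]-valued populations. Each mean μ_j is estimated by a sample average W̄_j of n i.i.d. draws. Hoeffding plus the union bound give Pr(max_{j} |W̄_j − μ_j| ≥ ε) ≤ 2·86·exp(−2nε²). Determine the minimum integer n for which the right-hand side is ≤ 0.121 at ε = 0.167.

Need 2·86·exp(−2nε²) ≤ 0.121, i.e. exp(−2nε²) ≤ 0.121/172.
So 2nε² ≥ ln(172/0.121) = 7.259459.
Hence n ≥ 7.259459/(2·0.167²) = 130.149.
The smallest integer n is 131.

131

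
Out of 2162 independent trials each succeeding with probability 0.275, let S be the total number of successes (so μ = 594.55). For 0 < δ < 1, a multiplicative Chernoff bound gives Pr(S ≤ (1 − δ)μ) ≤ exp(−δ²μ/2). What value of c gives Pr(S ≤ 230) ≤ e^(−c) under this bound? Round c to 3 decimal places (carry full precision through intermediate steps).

111.762

Write 230 = (1 − δ)μ, so δ = 1 − 230/594.55 = 0.6131528…
Then the exponent is δ²μ/2 = (μ − 230)²/(2μ) = 111.762427.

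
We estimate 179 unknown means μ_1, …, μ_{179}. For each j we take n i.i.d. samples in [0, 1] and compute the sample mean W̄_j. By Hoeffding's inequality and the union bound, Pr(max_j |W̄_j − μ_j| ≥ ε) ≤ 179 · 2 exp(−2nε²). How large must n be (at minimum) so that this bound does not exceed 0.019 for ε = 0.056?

1570

Need 2·179·exp(−2nε²) ≤ 0.019, i.e. exp(−2nε²) ≤ 0.019/358.
So 2nε² ≥ ln(358/0.019) = 9.843849.
Hence n ≥ 9.843849/(2·0.056²) = 1569.491.
The smallest integer n is 1570.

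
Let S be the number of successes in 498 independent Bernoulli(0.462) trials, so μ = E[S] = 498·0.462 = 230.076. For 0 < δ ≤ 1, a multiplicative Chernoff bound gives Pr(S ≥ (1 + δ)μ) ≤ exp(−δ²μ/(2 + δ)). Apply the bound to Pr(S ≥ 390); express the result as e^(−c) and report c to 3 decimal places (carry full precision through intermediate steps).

41.246

Write 390 = (1 + δ)μ, so δ = 390/230.076 − 1 = 0.6950921…
Then the exponent is δ²μ/(2 + δ) = (390 − μ)² / (μ·(2 + δ)) = 41.246050.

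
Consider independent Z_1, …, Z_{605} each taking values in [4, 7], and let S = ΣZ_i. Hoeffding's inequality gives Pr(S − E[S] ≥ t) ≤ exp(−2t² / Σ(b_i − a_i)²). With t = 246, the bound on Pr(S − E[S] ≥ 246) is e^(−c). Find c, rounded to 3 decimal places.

Σ(b_i − a_i)² = 605·(3)² = 5445.
c = 2t²/5445 = 2·246²/5445 = 22.2281.

22.228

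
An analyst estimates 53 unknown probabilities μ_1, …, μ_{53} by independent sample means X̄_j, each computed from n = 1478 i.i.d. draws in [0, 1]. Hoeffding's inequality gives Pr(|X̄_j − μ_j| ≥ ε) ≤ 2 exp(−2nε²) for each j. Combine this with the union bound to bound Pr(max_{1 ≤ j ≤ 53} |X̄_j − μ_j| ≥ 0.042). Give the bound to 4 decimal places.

Per-experiment Hoeffding bound: 2·exp(−2·1478·0.042²) = 2·exp(−5.21438) = 0.010876.
Union bound over 53 events: 53·0.010876 = 0.57640.

0.5764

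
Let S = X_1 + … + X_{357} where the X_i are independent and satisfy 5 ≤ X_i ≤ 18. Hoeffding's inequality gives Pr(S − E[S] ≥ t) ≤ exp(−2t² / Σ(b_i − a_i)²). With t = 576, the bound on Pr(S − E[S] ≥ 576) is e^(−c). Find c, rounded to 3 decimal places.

10.998

Σ(b_i − a_i)² = 357·(13)² = 60333.
c = 2t²/60333 = 2·576²/60333 = 10.9982.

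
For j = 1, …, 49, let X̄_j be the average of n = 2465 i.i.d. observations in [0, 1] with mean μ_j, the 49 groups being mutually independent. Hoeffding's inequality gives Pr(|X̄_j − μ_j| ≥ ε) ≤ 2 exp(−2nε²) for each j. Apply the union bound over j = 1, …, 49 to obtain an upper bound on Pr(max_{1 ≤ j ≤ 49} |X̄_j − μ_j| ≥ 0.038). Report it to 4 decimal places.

0.0793

Per-experiment Hoeffding bound: 2·exp(−2·2465·0.038²) = 2·exp(−7.11892) = 0.0016193.
Union bound over 49 events: 49·0.0016193 = 0.07934.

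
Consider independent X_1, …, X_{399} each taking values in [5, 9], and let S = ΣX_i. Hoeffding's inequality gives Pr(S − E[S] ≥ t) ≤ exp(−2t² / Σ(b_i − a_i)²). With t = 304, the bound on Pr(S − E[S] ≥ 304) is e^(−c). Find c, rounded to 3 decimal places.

Σ(b_i − a_i)² = 399·(4)² = 6384.
c = 2t²/6384 = 2·304²/6384 = 28.9524.

28.952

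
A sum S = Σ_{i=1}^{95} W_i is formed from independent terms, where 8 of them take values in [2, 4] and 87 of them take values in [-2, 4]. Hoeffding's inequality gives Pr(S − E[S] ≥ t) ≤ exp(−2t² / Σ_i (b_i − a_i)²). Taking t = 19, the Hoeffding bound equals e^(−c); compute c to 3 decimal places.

Σ(b_i − a_i)² = 8·2² + 87·6² = 3164.
c = 2t² / 3164 = 2·19² / 3164 = 0.2282.

0.228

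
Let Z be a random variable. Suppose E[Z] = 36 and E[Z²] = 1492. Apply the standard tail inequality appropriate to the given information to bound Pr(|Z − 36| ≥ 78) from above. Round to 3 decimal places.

The first two moments determine the variance, so Chebyshev's inequality is the sharpest standard bound available.
Var(Z) = E[Z²] − (E[Z])² = 1492 − 1296 = 196.
Chebyshev's inequality: Pr(|Z − μ| ≥ t) ≤ Var(Z)/t² = 196/6084 = 0.0322.

0.032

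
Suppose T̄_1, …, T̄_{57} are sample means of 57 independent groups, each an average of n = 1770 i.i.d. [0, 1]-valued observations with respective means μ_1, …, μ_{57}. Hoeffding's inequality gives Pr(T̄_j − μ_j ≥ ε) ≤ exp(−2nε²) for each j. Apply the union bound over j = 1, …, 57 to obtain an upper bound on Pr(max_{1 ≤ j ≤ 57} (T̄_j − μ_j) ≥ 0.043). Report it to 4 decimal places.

0.0819

Per-experiment Hoeffding bound: exp(−2·1770·0.043²) = exp(−6.54546) = 0.0014366.
Union bound over 57 events: 57·0.0014366 = 0.08189.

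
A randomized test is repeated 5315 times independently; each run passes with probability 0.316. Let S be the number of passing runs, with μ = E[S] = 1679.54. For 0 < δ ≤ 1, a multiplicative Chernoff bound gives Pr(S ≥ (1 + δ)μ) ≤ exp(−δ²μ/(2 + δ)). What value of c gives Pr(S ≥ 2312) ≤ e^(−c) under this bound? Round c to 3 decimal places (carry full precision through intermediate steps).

100.213

Write 2312 = (1 + δ)μ, so δ = 2312/1679.54 − 1 = 0.3765674…
Then the exponent is δ²μ/(2 + δ) = (2312 − μ)² / (μ·(2 + δ)) = 100.213364.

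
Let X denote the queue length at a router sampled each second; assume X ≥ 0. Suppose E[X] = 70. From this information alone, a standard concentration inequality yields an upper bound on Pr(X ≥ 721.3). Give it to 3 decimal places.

Only the mean of a non-negative variable is known, so Markov's inequality is the applicable tail bound.
Markov's inequality: for a non-negative random variable, Pr(X ≥ a) ≤ E[X]/a.
Here E[X] = 70 and a = 721.3, so the bound is 70/721.3 = 0.0970.

0.097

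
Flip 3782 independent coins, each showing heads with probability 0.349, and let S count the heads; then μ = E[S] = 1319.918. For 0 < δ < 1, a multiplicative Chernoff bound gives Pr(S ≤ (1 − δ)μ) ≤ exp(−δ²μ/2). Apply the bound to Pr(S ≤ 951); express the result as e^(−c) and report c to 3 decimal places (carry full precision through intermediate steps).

51.556

Write 951 = (1 − δ)μ, so δ = 1 − 951/1319.918 = 0.2795007…
Then the exponent is δ²μ/2 = (μ − 951)²/(2μ) = 51.556419.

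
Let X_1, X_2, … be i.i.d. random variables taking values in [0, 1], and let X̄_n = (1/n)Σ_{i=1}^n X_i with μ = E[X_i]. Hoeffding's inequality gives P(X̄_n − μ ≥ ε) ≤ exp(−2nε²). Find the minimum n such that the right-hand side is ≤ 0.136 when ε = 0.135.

55

Require exp(−2nε²) ≤ 0.136, i.e. 2nε² ≥ ln(1/0.136) = 1.995100.
So n ≥ 1.995100 / (2·0.135²) = 54.735.
The smallest integer n is 55.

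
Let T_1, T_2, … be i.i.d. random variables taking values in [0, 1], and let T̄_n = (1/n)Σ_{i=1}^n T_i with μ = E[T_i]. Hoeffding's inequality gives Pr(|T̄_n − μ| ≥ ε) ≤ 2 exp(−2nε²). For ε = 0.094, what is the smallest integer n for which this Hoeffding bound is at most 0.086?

Require 2·exp(−2nε²) ≤ 0.086, i.e. 2nε² ≥ ln(2/0.086) = 3.146555.
So n ≥ 3.146555 / (2·0.094²) = 178.053.
The smallest integer n is 179.

179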